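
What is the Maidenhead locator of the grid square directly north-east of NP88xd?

Longitude subsquare x = 23; +1 → 24, wraps to 0 = a, carry into square.
Longitude square 8; +1 → 9.
Latitude subsquare d = 3; +1 → 4 = e.

NP98ae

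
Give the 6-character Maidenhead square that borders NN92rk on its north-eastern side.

Longitude subsquare r = 17; +1 → 18 = s.
Latitude subsquare k = 10; +1 → 11 = l.

NN92sl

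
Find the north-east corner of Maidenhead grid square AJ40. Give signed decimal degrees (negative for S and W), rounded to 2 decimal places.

Field A=0, J=9: +0·20° lon, +9·10° lat → SW at lon -180°, lat 0°.
Square 4, 0: +4·2° lon, +0·1° lat → SW at lon -172°, lat 0°.
Cell spans 2° lon × 1° lat. NE corner is SW corner plus one full cell.
latitude 1.00, longitude -170.00.

1.00, -170.00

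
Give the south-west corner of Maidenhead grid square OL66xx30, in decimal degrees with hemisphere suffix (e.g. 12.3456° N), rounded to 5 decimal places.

Field O=14, L=11: +14·20° lon, +11·10° lat → SW at lon 100°, lat 20°.
Square 6, 6: +6·2° lon, +6·1° lat → SW at lon 112°, lat 26°.
Subsquare x=23, x=23: +23·0.0833333° lon, +23·0.0416667° lat → SW at lon 113.917°, lat 26.9583°.
Extended square 3, 0: +3·0.00833333° lon, +0·0.00416667° lat → SW at lon 113.942°, lat 26.9583°.
latitude 26.95833° N, longitude 113.94167° E.

26.95833° N, 113.94167° E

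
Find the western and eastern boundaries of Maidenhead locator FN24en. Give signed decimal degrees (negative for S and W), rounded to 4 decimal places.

-75.6667, -75.5833

Field F=5, N=13: +5·20° lon, +13·10° lat → SW at lon -80°, lat 40°.
Square 2, 4: +2·2° lon, +4·1° lat → SW at lon -76°, lat 44°.
Subsquare e=4, n=13: +4·0.0833333° lon, +13·0.0416667° lat → SW at lon -75.6667°, lat 44.5417°.
Cell spans 0.0833333° lon × 0.0416667° lat.
west -75.6667, east -75.5833.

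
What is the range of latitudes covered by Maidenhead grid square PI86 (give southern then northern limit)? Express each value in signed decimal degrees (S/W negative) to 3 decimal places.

-4.000, -3.000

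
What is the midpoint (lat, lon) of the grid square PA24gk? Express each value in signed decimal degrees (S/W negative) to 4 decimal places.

Field P=15, A=0: +15·20° lon, +0·10° lat → SW at lon 120°, lat -90°.
Square 2, 4: +2·2° lon, +4·1° lat → SW at lon 124°, lat -86°.
Subsquare g=6, k=10: +6·0.0833333° lon, +10·0.0416667° lat → SW at lon 124.5°, lat -85.5833°.
Cell spans 0.0833333° lon × 0.0416667° lat. Centre is SW corner plus half of each.
latitude -85.5625, longitude 124.5417.

-85.5625, 124.5417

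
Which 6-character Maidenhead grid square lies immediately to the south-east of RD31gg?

RD31hf

Longitude subsquare g = 6; +1 → 7 = h.
Latitude subsquare g = 6; −1 → 5 = f.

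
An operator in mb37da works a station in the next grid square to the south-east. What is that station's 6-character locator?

Longitude subsquare d = 3; +1 → 4 = e.
Latitude subsquare a = 0; −1 → -1, wraps to 23 = x, carry into square.
Latitude square 7; −1 → 6.

MB36ex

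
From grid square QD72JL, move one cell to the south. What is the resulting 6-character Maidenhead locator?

QD72jk

Latitude subsquare l = 11; −1 → 10 = k.
The longitude characters are unchanged.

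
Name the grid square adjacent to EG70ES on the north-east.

EG70ft

Longitude subsquare e = 4; +1 → 5 = f.
Latitude subsquare s = 18; +1 → 19 = t.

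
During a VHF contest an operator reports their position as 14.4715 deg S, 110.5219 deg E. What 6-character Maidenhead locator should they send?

OH55gm

Add 180° to longitude and 90° to latitude: 290.5219, 75.5285.
Field (20°×10°, letters A–R): 290.5219/20 → 14 → O, 75.5285/10 → 7 → H; chars OH.
Square (2°×1°, digits 0–9): 10.5219/2 → 5, 5.5285/1 → 5; chars 55.
Subsquare (5′×2.5′, letters a–x): 0.5219/0.0833333 → 6 → g, 0.5285/0.0416667 → 12 → m; chars gm.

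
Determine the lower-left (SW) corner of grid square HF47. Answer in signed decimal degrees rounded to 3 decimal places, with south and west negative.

-33.000, -32.000

Field H=7, F=5: +7·20° lon, +5·10° lat → SW at lon -40°, lat -40°.
Square 4, 7: +4·2° lon, +7·1° lat → SW at lon -32°, lat -33°.
latitude -33.000, longitude -32.000.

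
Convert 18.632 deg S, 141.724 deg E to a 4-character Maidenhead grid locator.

QH01

Offset from 180°W / 90°S: lon 321.72°, lat 71.37°.
Field: lon ⌊321.72/20⌋ = 16 → Q; lat ⌊71.37/10⌋ = 7 → H.
Square: lon ⌊1.72/2⌋ = 0; lat ⌊1.37/1⌋ = 1.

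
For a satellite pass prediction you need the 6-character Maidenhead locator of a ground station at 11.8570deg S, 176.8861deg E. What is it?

RH88kd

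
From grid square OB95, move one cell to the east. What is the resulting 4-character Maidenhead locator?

PB05

Longitude square 9; +1 → 10, wraps to 0, carry into field.
Longitude field O = 14; +1 → 15 = P.
The latitude characters are unchanged.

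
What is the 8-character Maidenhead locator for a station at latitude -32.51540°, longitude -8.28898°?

Add 180° to longitude and 90° to latitude: 171.71102, 57.48460.
Field: lon ⌊171.71102/20⌋ = 8 → I; lat ⌊57.48460/10⌋ = 5 → F.
Square: lon ⌊11.71102/2⌋ = 5; lat ⌊7.48460/1⌋ = 7.
Subsquare: lon ⌊1.71102/0.0833333⌋ = 20 → u; lat ⌊0.48460/0.0416667⌋ = 11 → l.
Extended square: lon ⌊0.04435/0.00833333⌋ = 5; lat ⌊0.02627/0.00416667⌋ = 6.

IF57ul56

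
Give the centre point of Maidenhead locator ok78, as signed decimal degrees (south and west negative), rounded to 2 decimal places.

Field O=14, K=10: +14·20° lon, +10·10° lat → SW at lon 100°, lat 10°.
Square 7, 8: +7·2° lon, +8·1° lat → SW at lon 114°, lat 18°.
Cell spans 2° lon × 1° lat. Centre is SW corner plus half of each.
latitude 18.50, longitude 115.00.

18.50, 115.00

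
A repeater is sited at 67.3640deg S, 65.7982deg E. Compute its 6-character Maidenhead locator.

Shift to the Maidenhead origin (180°W, 90°S): lon 245.7982, lat 22.6360.
Field: lon ⌊245.7982/20⌋ = 12 → M; lat ⌊22.6360/10⌋ = 2 → C.
Square: lon ⌊5.7982/2⌋ = 2; lat ⌊2.6360/1⌋ = 2.
Subsquare: lon ⌊1.7982/0.0833333⌋ = 21 → v; lat ⌊0.6360/0.0416667⌋ = 15 → p.

MC22vp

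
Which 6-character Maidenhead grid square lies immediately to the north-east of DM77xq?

Longitude subsquare x = 23; +1 → 24, wraps to 0 = a, carry into square.
Longitude square 7; +1 → 8.
Latitude subsquare q = 16; +1 → 17 = r.

DM87ar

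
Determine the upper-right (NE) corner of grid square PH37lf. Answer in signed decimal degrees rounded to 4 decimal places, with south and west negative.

Field P=15, H=7: +15·20° lon, +7·10° lat → SW at lon 120°, lat -20°.
Square 3, 7: +3·2° lon, +7·1° lat → SW at lon 126°, lat -13°.
Subsquare l=11, f=5: +11·0.0833333° lon, +5·0.0416667° lat → SW at lon 126.917°, lat -12.7917°.
Cell spans 0.0833333° lon × 0.0416667° lat. NE corner is SW corner plus one full cell.
latitude -12.7500, longitude 127.0000.

-12.7500, 127.0000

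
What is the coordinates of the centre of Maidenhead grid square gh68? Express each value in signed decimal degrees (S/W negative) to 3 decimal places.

-11.500, -47.000

Field G=6, H=7: +6·20° lon, +7·10° lat → SW at lon -60°, lat -20°.
Square 6, 8: +6·2° lon, +8·1° lat → SW at lon -48°, lat -12°.
Cell spans 2° lon × 1° lat. Centre is SW corner plus half of each.
latitude -11.500, longitude -47.000.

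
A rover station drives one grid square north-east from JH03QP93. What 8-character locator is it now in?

JH03rp04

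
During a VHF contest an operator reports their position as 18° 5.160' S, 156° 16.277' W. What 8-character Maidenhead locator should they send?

BH11uv79

Shift to the Maidenhead origin (180°W, 90°S): lon 23.72872, lat 71.91400.
Field: 23.72872/20 → 1 → B, 71.91400/10 → 7 → H; chars BH.
Square: 3.72872/2 → 1, 1.91400/1 → 1; chars 11.
Subsquare: 1.72872/0.0833333 → 20 → u, 0.91400/0.0416667 → 21 → v; chars uv.
Extended square: 0.06205/0.00833333 → 7, 0.03900/0.00416667 → 9; chars 79.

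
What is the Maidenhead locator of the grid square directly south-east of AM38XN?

Longitude subsquare x = 23; +1 → 24, wraps to 0 = a, carry into square.
Longitude square 3; +1 → 4.
Latitude subsquare n = 13; −1 → 12 = m.

AM48am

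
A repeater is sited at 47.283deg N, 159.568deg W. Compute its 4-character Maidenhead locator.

BN07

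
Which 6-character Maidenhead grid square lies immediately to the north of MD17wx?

MD18wa

Latitude subsquare x = 23; +1 → 24, wraps to 0 = a, carry into square.
Latitude square 7; +1 → 8.
The longitude characters are unchanged.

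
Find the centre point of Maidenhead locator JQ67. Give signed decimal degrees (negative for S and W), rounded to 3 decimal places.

Field J=9, Q=16: +9·20° lon, +16·10° lat → SW at lon 0°, lat 70°.
Square 6, 7: +6·2° lon, +7·1° lat → SW at lon 12°, lat 77°.
Cell spans 2° lon × 1° lat. Centre is SW corner plus half of each.
latitude 77.500, longitude 13.000.

77.500, 13.000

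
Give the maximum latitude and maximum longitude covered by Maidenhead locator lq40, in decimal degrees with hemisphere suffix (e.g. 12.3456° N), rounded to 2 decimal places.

Field L=11, Q=16: +11·20° lon, +16·10° lat → SW at lon 40°, lat 70°.
Square 4, 0: +4·2° lon, +0·1° lat → SW at lon 48°, lat 70°.
Cell spans 2° lon × 1° lat. NE corner is SW corner plus one full cell.
latitude 71.00° N, longitude 50.00° E.

71.00° N, 50.00° E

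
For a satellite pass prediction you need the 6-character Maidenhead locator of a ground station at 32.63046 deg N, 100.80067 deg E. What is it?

Offset from 180°W / 90°S: lon 280.8007°, lat 122.6305°.
Field (20°×10°, letters A–R): lon ⌊280.8007/20⌋ = 14 → O; lat ⌊122.6305/10⌋ = 12 → M.
Square (2°×1°, digits 0–9): lon ⌊0.8007/2⌋ = 0; lat ⌊2.6305/1⌋ = 2.
Subsquare (5′×2.5′, letters a–x): lon ⌊0.8007/0.0833333⌋ = 9 → j; lat ⌊0.6305/0.0416667⌋ = 15 → p.

OM02jp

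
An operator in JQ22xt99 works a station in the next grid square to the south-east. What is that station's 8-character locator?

Longitude extended square 9; +1 → 10, wraps to 0, carry into subsquare.
Longitude subsquare x = 23; +1 → 24, wraps to 0 = a, carry into square.
Longitude square 2; +1 → 3.
Latitude extended square 9; −1 → 8.

JQ32at08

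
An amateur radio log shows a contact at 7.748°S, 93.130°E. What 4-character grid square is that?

Offset from 180°W / 90°S: lon 273.13°, lat 82.25°.
Field: 273.13/20 → 13 → N, 82.25/10 → 8 → I; chars NI.
Square: 13.13/2 → 6, 2.25/1 → 2; chars 62.

NI62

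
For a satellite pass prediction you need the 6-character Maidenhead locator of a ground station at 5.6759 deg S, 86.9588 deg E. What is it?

Shift to the Maidenhead origin (180°W, 90°S): lon 266.9588, lat 84.3241.
Field: 266.9588/20 → 13 → N, 84.3241/10 → 8 → I; chars NI.
Square: 6.9588/2 → 3, 4.3241/1 → 4; chars 34.
Subsquare: 0.9588/0.0833333 → 11 → l, 0.3241/0.0416667 → 7 → h; chars lh.

NI34lh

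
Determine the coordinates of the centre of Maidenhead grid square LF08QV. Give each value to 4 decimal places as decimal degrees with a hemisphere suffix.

Field L=11, F=5: +11·20° lon, +5·10° lat → SW at lon 40°, lat -40°.
Square 0, 8: +0·2° lon, +8·1° lat → SW at lon 40°, lat -32°.
Subsquare q=16, v=21: +16·0.0833333° lon, +21·0.0416667° lat → SW at lon 41.3333°, lat -31.125°.
Cell spans 0.0833333° lon × 0.0416667° lat. Centre is SW corner plus half of each.
latitude 31.1042° S, longitude 41.3750° E.

31.1042° S, 41.3750° E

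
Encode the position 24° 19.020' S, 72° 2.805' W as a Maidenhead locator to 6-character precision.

Shift to the Maidenhead origin (180°W, 90°S): lon 107.9532, lat 65.6830.
Field (20°×10°, letters A–R): 107.9532/20 → 5 → F, 65.6830/10 → 6 → G; chars FG.
Square (2°×1°, digits 0–9): 7.9532/2 → 3, 5.6830/1 → 5; chars 35.
Subsquare (5′×2.5′, letters a–x): 1.9532/0.0833333 → 23 → x, 0.6830/0.0416667 → 16 → q; chars xq.

FG35xq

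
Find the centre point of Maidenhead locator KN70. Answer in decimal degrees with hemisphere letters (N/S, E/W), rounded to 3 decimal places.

Field K=10, N=13: +10·20° lon, +13·10° lat → SW at lon 20°, lat 40°.
Square 7, 0: +7·2° lon, +0·1° lat → SW at lon 34°, lat 40°.
Cell spans 2° lon × 1° lat. Centre is SW corner plus half of each.
latitude 40.500° N, longitude 35.000° E.

40.500° N, 35.000° E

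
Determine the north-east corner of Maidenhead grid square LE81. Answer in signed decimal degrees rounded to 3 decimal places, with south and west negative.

Field L=11, E=4: +11·20° lon, +4·10° lat → SW at lon 40°, lat -50°.
Square 8, 1: +8·2° lon, +1·1° lat → SW at lon 56°, lat -49°.
Cell spans 2° lon × 1° lat. NE corner is SW corner plus one full cell.
latitude -48.000, longitude 58.000.

-48.000, 58.000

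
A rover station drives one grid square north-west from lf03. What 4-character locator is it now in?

Longitude square 0; −1 → -1, wraps to 9, carry into field.
Longitude field L = 11; −1 → 10 = K.
Latitude square 3; +1 → 4.

KF94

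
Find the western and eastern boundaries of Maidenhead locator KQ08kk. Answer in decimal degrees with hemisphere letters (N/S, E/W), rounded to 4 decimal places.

20.8333° E, 20.9167° E

Field K=10, Q=16: +10·20° lon, +16·10° lat → SW at lon 20°, lat 70°.
Square 0, 8: +0·2° lon, +8·1° lat → SW at lon 20°, lat 78°.
Subsquare k=10, k=10: +10·0.0833333° lon, +10·0.0416667° lat → SW at lon 20.8333°, lat 78.4167°.
Cell spans 0.0833333° lon × 0.0416667° lat.
west 20.8333° E, east 20.9167° E.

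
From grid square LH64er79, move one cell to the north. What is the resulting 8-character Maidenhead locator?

LH64es70

Latitude extended square 9; +1 → 10, wraps to 0, carry into subsquare.
Latitude subsquare r = 17; +1 → 18 = s.
The longitude characters are unchanged.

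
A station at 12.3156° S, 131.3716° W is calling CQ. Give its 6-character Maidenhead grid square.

Shift to the Maidenhead origin (180°W, 90°S): lon 48.6284, lat 77.6844.
Field: 48.6284/20 → 2 → C, 77.6844/10 → 7 → H; chars CH.
Square: 8.6284/2 → 4, 7.6844/1 → 7; chars 47.
Subsquare: 0.6284/0.0833333 → 7 → h, 0.6844/0.0416667 → 16 → q; chars hq.

CH47hq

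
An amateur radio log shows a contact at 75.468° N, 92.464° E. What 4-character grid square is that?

Add 180° to longitude and 90° to latitude: 272.46, 165.47.
Field: 272.46/20 → 13 → N, 165.47/10 → 16 → Q; chars NQ.
Square: 12.46/2 → 6, 5.47/1 → 5; chars 65.

NQ65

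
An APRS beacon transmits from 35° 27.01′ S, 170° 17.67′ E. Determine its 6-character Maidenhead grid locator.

RF54dn

Offset from 180°W / 90°S: lon 350.2945°, lat 54.5498°.
Field: lon ⌊350.2945/20⌋ = 17 → R; lat ⌊54.5498/10⌋ = 5 → F.
Square: lon ⌊10.2945/2⌋ = 5; lat ⌊4.5498/1⌋ = 4.
Subsquare: lon ⌊0.2945/0.0833333⌋ = 3 → d; lat ⌊0.5498/0.0416667⌋ = 13 → n.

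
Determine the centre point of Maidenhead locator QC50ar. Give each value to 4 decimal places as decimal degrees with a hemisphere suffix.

Field Q=16, C=2: +16·20° lon, +2·10° lat → SW at lon 140°, lat -70°.
Square 5, 0: +5·2° lon, +0·1° lat → SW at lon 150°, lat -70°.
Subsquare a=0, r=17: +0·0.0833333° lon, +17·0.0416667° lat → SW at lon 150°, lat -69.2917°.
Cell spans 0.0833333° lon × 0.0416667° lat. Centre is SW corner plus half of each.
latitude 69.2708° S, longitude 150.0417° E.

69.2708° S, 150.0417° E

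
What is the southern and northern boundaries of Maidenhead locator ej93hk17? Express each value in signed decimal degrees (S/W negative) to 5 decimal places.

3.44583, 3.45000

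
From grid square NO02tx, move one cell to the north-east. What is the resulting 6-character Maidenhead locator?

Longitude subsquare t = 19; +1 → 20 = u.
Latitude subsquare x = 23; +1 → 24, wraps to 0 = a, carry into square.
Latitude square 2; +1 → 3.

NO03ua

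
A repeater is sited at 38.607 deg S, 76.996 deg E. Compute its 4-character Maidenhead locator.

MF81

Shift to the Maidenhead origin (180°W, 90°S): lon 257.00, lat 51.39.
Field: 257.00/20 → 12 → M, 51.39/10 → 5 → F; chars MF.
Square: 17.00/2 → 8, 1.39/1 → 1; chars 81.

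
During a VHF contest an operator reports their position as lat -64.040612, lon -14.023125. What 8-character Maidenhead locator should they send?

Add 180° to longitude and 90° to latitude: 165.97688, 25.95939.
Field: 165.97688/20 → 8 → I, 25.95939/10 → 2 → C; chars IC.
Square: 5.97688/2 → 2, 5.95939/1 → 5; chars 25.
Subsquare: 1.97688/0.0833333 → 23 → x, 0.95939/0.0416667 → 23 → x; chars xx.
Extended square: 0.06021/0.00833333 → 7, 0.00105/0.00416667 → 0; chars 70.

IC25xx70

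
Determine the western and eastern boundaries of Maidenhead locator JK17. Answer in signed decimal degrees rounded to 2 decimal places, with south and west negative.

Field J=9, K=10: +9·20° lon, +10·10° lat → SW at lon 0°, lat 10°.
Square 1, 7: +1·2° lon, +7·1° lat → SW at lon 2°, lat 17°.
Cell spans 2° lon × 1° lat.
west 2.00, east 4.00.

2.00, 4.00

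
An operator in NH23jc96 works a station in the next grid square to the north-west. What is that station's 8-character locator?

Longitude extended square 9; −1 → 8.
Latitude extended square 6; +1 → 7.

NH23jc87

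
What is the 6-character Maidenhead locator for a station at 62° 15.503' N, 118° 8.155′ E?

OP92bg

Shift to the Maidenhead origin (180°W, 90°S): lon 298.1359, lat 152.2584.
Field: 298.1359/20 → 14 → O, 152.2584/10 → 15 → P; chars OP.
Square: 18.1359/2 → 9, 2.2584/1 → 2; chars 92.
Subsquare: 0.1359/0.0833333 → 1 → b, 0.2584/0.0416667 → 6 → g; chars bg.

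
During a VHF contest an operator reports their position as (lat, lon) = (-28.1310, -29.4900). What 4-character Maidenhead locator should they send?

HG51

Add 180° to longitude and 90° to latitude: 150.51, 61.87.
Field: lon ⌊150.51/20⌋ = 7 → H; lat ⌊61.87/10⌋ = 6 → G.
Square: lon ⌊10.51/2⌋ = 5; lat ⌊1.87/1⌋ = 1.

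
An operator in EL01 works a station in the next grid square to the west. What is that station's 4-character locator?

DL91

Longitude square 0; −1 → -1, wraps to 9, carry into field.
Longitude field E = 4; −1 → 3 = D.
The latitude characters are unchanged.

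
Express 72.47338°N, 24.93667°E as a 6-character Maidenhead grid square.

KQ22ll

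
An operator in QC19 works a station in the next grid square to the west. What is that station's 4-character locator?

QC09

Longitude square 1; −1 → 0.
The latitude characters are unchanged.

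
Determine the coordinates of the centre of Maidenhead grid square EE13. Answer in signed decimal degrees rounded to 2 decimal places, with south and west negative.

Field E=4, E=4: +4·20° lon, +4·10° lat → SW at lon -100°, lat -50°.
Square 1, 3: +1·2° lon, +3·1° lat → SW at lon -98°, lat -47°.
Cell spans 2° lon × 1° lat. Centre is SW corner plus half of each.
latitude -46.50, longitude -97.00.

-46.50, -97.00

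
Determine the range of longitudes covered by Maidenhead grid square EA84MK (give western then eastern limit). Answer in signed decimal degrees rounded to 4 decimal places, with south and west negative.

-83.0000, -82.9167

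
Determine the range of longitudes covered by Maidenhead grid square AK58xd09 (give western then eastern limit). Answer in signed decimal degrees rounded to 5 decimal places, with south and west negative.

-168.08333, -168.07500

Field A=0, K=10: +0·20° lon, +10·10° lat → SW at lon -180°, lat 10°.
Square 5, 8: +5·2° lon, +8·1° lat → SW at lon -170°, lat 18°.
Subsquare x=23, d=3: +23·0.0833333° lon, +3·0.0416667° lat → SW at lon -168.083°, lat 18.125°.
Extended square 0, 9: +0·0.00833333° lon, +9·0.00416667° lat → SW at lon -168.083°, lat 18.1625°.
Cell spans 0.00833333° lon × 0.00416667° lat.
west -168.08333, east -168.07500.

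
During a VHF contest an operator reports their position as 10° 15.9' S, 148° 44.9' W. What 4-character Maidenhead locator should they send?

BH59

Offset from 180°W / 90°S: lon 31.25°, lat 79.73°.
Field: lon ⌊31.25/20⌋ = 1 → B; lat ⌊79.73/10⌋ = 7 → H.
Square: lon ⌊11.25/2⌋ = 5; lat ⌊9.73/1⌋ = 9.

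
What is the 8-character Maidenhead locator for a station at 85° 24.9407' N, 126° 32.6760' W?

CR65rj49

Offset from 180°W / 90°S: lon 53.45540°, lat 175.41568°.
Field (20°×10°, letters A–R): 53.45540/20 → 2 → C, 175.41568/10 → 17 → R; chars CR.
Square (2°×1°, digits 0–9): 13.45540/2 → 6, 5.41568/1 → 5; chars 65.
Subsquare (5′×2.5′, letters a–x): 1.45540/0.0833333 → 17 → r, 0.41568/0.0416667 → 9 → j; chars rj.
Extended square (30″×15″, digits 0–9): 0.03873/0.00833333 → 4, 0.04068/0.00416667 → 9; chars 49.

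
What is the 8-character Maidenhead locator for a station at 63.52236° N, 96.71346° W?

EP13pm45

Offset from 180°W / 90°S: lon 83.28654°, lat 153.52236°.
Field: lon ⌊83.28654/20⌋ = 4 → E; lat ⌊153.52236/10⌋ = 15 → P.
Square: lon ⌊3.28654/2⌋ = 1; lat ⌊3.52236/1⌋ = 3.
Subsquare: lon ⌊1.28654/0.0833333⌋ = 15 → p; lat ⌊0.52236/0.0416667⌋ = 12 → m.
Extended square: lon ⌊0.03654/0.00833333⌋ = 4; lat ⌊0.02236/0.00416667⌋ = 5.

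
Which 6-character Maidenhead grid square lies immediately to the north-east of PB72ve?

Longitude subsquare v = 21; +1 → 22 = w.
Latitude subsquare e = 4; +1 → 5 = f.

PB72wf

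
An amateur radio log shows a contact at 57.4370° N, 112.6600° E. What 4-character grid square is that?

OO67

Add 180° to longitude and 90° to latitude: 292.66, 147.44.
Field (20°×10°, letters A–R): 292.66/20 → 14 → O, 147.44/10 → 14 → O; chars OO.
Square (2°×1°, digits 0–9): 12.66/2 → 6, 7.44/1 → 7; chars 67.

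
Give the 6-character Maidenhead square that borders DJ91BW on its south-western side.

DJ91av

Longitude subsquare b = 1; −1 → 0 = a.
Latitude subsquare w = 22; −1 → 21 = v.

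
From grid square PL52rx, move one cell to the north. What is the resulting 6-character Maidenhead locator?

Latitude subsquare x = 23; +1 → 24, wraps to 0 = a, carry into square.
Latitude square 2; +1 → 3.
The longitude characters are unchanged.

PL53ra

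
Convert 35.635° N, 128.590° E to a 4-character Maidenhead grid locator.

PM45

Offset from 180°W / 90°S: lon 308.59°, lat 125.63°.
Field: 308.59/20 → 15 → P, 125.63/10 → 12 → M; chars PM.
Square: 8.59/2 → 4, 5.63/1 → 5; chars 45.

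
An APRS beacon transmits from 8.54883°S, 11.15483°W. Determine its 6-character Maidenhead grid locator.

Add 180° to longitude and 90° to latitude: 168.8452, 81.4512.
Field (20°×10°, letters A–R): 168.8452/20 → 8 → I, 81.4512/10 → 8 → I; chars II.
Square (2°×1°, digits 0–9): 8.8452/2 → 4, 1.4512/1 → 1; chars 41.
Subsquare (5′×2.5′, letters a–x): 0.8452/0.0833333 → 10 → k, 0.4512/0.0416667 → 10 → k; chars kk.

II41kk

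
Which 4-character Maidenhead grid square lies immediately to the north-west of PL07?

Longitude square 0; −1 → -1, wraps to 9, carry into field.
Longitude field P = 15; −1 → 14 = O.
Latitude square 7; +1 → 8.

OL98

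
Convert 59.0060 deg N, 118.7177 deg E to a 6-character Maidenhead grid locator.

OO99ia

Add 180° to longitude and 90° to latitude: 298.7177, 149.0060.
Field: 298.7177/20 → 14 → O, 149.0060/10 → 14 → O; chars OO.
Square: 18.7177/2 → 9, 9.0060/1 → 9; chars 99.
Subsquare: 0.7177/0.0833333 → 8 → i, 0.0060/0.0416667 → 0 → a; chars ia.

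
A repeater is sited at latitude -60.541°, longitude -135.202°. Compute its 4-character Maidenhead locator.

Shift to the Maidenhead origin (180°W, 90°S): lon 44.80, lat 29.46.
Field: 44.80/20 → 2 → C, 29.46/10 → 2 → C; chars CC.
Square: 4.80/2 → 2, 9.46/1 → 9; chars 29.

CC29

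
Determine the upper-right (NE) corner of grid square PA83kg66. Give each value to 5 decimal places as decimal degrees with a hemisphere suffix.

Field P=15, A=0: +15·20° lon, +0·10° lat → SW at lon 120°, lat -90°.
Square 8, 3: +8·2° lon, +3·1° lat → SW at lon 136°, lat -87°.
Subsquare k=10, g=6: +10·0.0833333° lon, +6·0.0416667° lat → SW at lon 136.833°, lat -86.75°.
Extended square 6, 6: +6·0.00833333° lon, +6·0.00416667° lat → SW at lon 136.883°, lat -86.725°.
Cell spans 0.00833333° lon × 0.00416667° lat. NE corner is SW corner plus one full cell.
latitude 86.72083° S, longitude 136.89167° E.

86.72083° S, 136.89167° E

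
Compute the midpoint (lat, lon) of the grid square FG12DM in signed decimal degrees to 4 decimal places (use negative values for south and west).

Field F=5, G=6: +5·20° lon, +6·10° lat → SW at lon -80°, lat -30°.
Square 1, 2: +1·2° lon, +2·1° lat → SW at lon -78°, lat -28°.
Subsquare d=3, m=12: +3·0.0833333° lon, +12·0.0416667° lat → SW at lon -77.75°, lat -27.5°.
Cell spans 0.0833333° lon × 0.0416667° lat. Centre is SW corner plus half of each.
latitude -27.4792, longitude -77.7083.

-27.4792, -77.7083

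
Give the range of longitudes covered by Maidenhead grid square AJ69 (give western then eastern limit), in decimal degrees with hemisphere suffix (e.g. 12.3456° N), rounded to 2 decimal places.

Field A=0, J=9: +0·20° lon, +9·10° lat → SW at lon -180°, lat 0°.
Square 6, 9: +6·2° lon, +9·1° lat → SW at lon -168°, lat 9°.
Cell spans 2° lon × 1° lat.
west 168.00° W, east 166.00° W.

168.00° W, 166.00° W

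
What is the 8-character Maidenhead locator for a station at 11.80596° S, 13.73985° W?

IH38de16

Add 180° to longitude and 90° to latitude: 166.26015, 78.19404.
Field (20°×10°, letters A–R): lon ⌊166.26015/20⌋ = 8 → I; lat ⌊78.19404/10⌋ = 7 → H.
Square (2°×1°, digits 0–9): lon ⌊6.26015/2⌋ = 3; lat ⌊8.19404/1⌋ = 8.
Subsquare (5′×2.5′, letters a–x): lon ⌊0.26015/0.0833333⌋ = 3 → d; lat ⌊0.19404/0.0416667⌋ = 4 → e.
Extended square (30″×15″, digits 0–9): lon ⌊0.01015/0.00833333⌋ = 1; lat ⌊0.02737/0.00416667⌋ = 6.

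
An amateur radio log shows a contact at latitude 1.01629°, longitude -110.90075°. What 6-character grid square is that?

DJ41na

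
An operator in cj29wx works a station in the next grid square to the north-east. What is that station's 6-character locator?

CK20xa

Longitude subsquare w = 22; +1 → 23 = x.
Latitude subsquare x = 23; +1 → 24, wraps to 0 = a, carry into square.
Latitude square 9; +1 → 10, wraps to 0, carry into field.
Latitude field J = 9; +1 → 10 = K.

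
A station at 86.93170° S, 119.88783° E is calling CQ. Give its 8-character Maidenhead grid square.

OA93wb66

Add 180° to longitude and 90° to latitude: 299.88783, 3.06830.
Field: 299.88783/20 → 14 → O, 3.06830/10 → 0 → A; chars OA.
Square: 19.88783/2 → 9, 3.06830/1 → 3; chars 93.
Subsquare: 1.88783/0.0833333 → 22 → w, 0.06830/0.0416667 → 1 → b; chars wb.
Extended square: 0.05450/0.00833333 → 6, 0.02663/0.00416667 → 6; chars 66.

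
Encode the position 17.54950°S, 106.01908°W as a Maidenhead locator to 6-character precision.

Shift to the Maidenhead origin (180°W, 90°S): lon 73.9809, lat 72.4505.
Field (20°×10°, letters A–R): 73.9809/20 → 3 → D, 72.4505/10 → 7 → H; chars DH.
Square (2°×1°, digits 0–9): 13.9809/2 → 6, 2.4505/1 → 2; chars 62.
Subsquare (5′×2.5′, letters a–x): 1.9809/0.0833333 → 23 → x, 0.4505/0.0416667 → 10 → k; chars xk.

DH62xk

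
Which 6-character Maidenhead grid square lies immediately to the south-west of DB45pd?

Longitude subsquare p = 15; −1 → 14 = o.
Latitude subsquare d = 3; −1 → 2 = c.

DB45oc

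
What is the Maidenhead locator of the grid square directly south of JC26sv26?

JC26sv25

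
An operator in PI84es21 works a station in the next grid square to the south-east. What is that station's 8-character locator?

Longitude extended square 2; +1 → 3.
Latitude extended square 1; −1 → 0.

PI84es30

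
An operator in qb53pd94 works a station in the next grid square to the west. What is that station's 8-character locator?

QB53pd84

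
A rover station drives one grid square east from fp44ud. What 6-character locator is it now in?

Longitude subsquare u = 20; +1 → 21 = v.
The latitude characters are unchanged.

FP44vd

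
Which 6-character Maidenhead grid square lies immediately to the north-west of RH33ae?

RH23xf

Longitude subsquare a = 0; −1 → -1, wraps to 23 = x, carry into square.
Longitude square 3; −1 → 2.
Latitude subsquare e = 4; +1 → 5 = f.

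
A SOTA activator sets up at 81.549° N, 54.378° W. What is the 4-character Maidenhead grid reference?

Offset from 180°W / 90°S: lon 125.62°, lat 171.55°.
Field: 125.62/20 → 6 → G, 171.55/10 → 17 → R; chars GR.
Square: 5.62/2 → 2, 1.55/1 → 1; chars 21.

GR21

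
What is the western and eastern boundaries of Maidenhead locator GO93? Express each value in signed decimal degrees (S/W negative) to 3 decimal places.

-42.000, -40.000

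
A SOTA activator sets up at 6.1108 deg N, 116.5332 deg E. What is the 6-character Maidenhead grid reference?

Offset from 180°W / 90°S: lon 296.5332°, lat 96.1108°.
Field: 296.5332/20 → 14 → O, 96.1108/10 → 9 → J; chars OJ.
Square: 16.5332/2 → 8, 6.1108/1 → 6; chars 86.
Subsquare: 0.5332/0.0833333 → 6 → g, 0.1108/0.0416667 → 2 → c; chars gc.

OJ86gc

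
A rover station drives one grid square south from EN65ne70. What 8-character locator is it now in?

EN65nd79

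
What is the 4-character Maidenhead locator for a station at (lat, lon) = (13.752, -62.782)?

Offset from 180°W / 90°S: lon 117.22°, lat 103.75°.
Field: 117.22/20 → 5 → F, 103.75/10 → 10 → K; chars FK.
Square: 17.22/2 → 8, 3.75/1 → 3; chars 83.

FK83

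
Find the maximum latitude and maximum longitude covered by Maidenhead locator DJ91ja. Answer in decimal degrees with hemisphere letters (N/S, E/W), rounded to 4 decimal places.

1.0417° N, 101.1667° W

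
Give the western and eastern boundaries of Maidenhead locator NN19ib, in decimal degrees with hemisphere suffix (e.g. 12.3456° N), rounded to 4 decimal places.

82.6667° E, 82.7500° E

Field N=13, N=13: +13·20° lon, +13·10° lat → SW at lon 80°, lat 40°.
Square 1, 9: +1·2° lon, +9·1° lat → SW at lon 82°, lat 49°.
Subsquare i=8, b=1: +8·0.0833333° lon, +1·0.0416667° lat → SW at lon 82.6667°, lat 49.0417°.
Cell spans 0.0833333° lon × 0.0416667° lat.
west 82.6667° E, east 82.7500° E.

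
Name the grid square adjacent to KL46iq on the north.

Latitude subsquare q = 16; +1 → 17 = r.
The longitude characters are unchanged.

KL46ir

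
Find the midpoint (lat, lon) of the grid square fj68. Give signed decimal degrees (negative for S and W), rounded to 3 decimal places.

8.500, -67.000

Field F=5, J=9: +5·20° lon, +9·10° lat → SW at lon -80°, lat 0°.
Square 6, 8: +6·2° lon, +8·1° lat → SW at lon -68°, lat 8°.
Cell spans 2° lon × 1° lat. Centre is SW corner plus half of each.
latitude 8.500, longitude -67.000.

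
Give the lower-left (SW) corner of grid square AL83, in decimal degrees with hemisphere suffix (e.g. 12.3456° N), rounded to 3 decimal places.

23.000° N, 164.000° W

Field A=0, L=11: +0·20° lon, +11·10° lat → SW at lon -180°, lat 20°.
Square 8, 3: +8·2° lon, +3·1° lat → SW at lon -164°, lat 23°.
latitude 23.000° N, longitude 164.000° W.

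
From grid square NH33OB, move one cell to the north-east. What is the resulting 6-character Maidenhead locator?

Longitude subsquare o = 14; +1 → 15 = p.
Latitude subsquare b = 1; +1 → 2 = c.

NH33pc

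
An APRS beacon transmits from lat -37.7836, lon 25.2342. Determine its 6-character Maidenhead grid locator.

Shift to the Maidenhead origin (180°W, 90°S): lon 205.2342, lat 52.2164.
Field: lon ⌊205.2342/20⌋ = 10 → K; lat ⌊52.2164/10⌋ = 5 → F.
Square: lon ⌊5.2342/2⌋ = 2; lat ⌊2.2164/1⌋ = 2.
Subsquare: lon ⌊1.2342/0.0833333⌋ = 14 → o; lat ⌊0.2164/0.0416667⌋ = 5 → f.

KF22of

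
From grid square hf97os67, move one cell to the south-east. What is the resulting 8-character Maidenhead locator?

Longitude extended square 6; +1 → 7.
Latitude extended square 7; −1 → 6.

HF97os76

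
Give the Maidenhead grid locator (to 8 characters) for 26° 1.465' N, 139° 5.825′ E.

Add 180° to longitude and 90° to latitude: 319.09708, 116.02442.
Field: 319.09708/20 → 15 → P, 116.02442/10 → 11 → L; chars PL.
Square: 19.09708/2 → 9, 6.02442/1 → 6; chars 96.
Subsquare: 1.09708/0.0833333 → 13 → n, 0.02442/0.0416667 → 0 → a; chars na.
Extended square: 0.01375/0.00833333 → 1, 0.02442/0.00416667 → 5; chars 15.

PL96na15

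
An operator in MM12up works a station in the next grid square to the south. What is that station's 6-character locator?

MM12uo

Latitude subsquare p = 15; −1 → 14 = o.
The longitude characters are unchanged.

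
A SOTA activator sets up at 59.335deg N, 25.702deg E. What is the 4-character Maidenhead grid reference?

Shift to the Maidenhead origin (180°W, 90°S): lon 205.70, lat 149.34.
Field: lon ⌊205.70/20⌋ = 10 → K; lat ⌊149.34/10⌋ = 14 → O.
Square: lon ⌊5.70/2⌋ = 2; lat ⌊9.34/1⌋ = 9.

KO29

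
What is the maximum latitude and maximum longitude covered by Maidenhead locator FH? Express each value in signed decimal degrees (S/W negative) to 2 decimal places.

-10.00, -60.00

Field F=5, H=7: +5·20° lon, +7·10° lat → SW at lon -80°, lat -20°.
Cell spans 20° lon × 10° lat. NE corner is SW corner plus one full cell.
latitude -10.00, longitude -60.00.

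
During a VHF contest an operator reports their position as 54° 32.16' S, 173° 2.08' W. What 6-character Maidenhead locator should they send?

AD35ll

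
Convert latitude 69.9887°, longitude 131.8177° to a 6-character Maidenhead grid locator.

PP59vx

Offset from 180°W / 90°S: lon 311.8177°, lat 159.9887°.
Field: lon ⌊311.8177/20⌋ = 15 → P; lat ⌊159.9887/10⌋ = 15 → P.
Square: lon ⌊11.8177/2⌋ = 5; lat ⌊9.9887/1⌋ = 9.
Subsquare: lon ⌊1.8177/0.0833333⌋ = 21 → v; lat ⌊0.9887/0.0416667⌋ = 23 → x.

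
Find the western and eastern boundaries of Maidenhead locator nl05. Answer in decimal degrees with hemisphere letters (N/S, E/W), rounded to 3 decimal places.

Field N=13, L=11: +13·20° lon, +11·10° lat → SW at lon 80°, lat 20°.
Square 0, 5: +0·2° lon, +5·1° lat → SW at lon 80°, lat 25°.
Cell spans 2° lon × 1° lat.
west 80.000° E, east 82.000° E.

80.000° E, 82.000° E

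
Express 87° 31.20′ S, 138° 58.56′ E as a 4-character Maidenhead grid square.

Shift to the Maidenhead origin (180°W, 90°S): lon 318.98, lat 2.48.
Field: 318.98/20 → 15 → P, 2.48/10 → 0 → A; chars PA.
Square: 18.98/2 → 9, 2.48/1 → 2; chars 92.

PA92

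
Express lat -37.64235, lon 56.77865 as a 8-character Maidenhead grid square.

LF82ji35

Shift to the Maidenhead origin (180°W, 90°S): lon 236.77865, lat 52.35765.
Field: 236.77865/20 → 11 → L, 52.35765/10 → 5 → F; chars LF.
Square: 16.77865/2 → 8, 2.35765/1 → 2; chars 82.
Subsquare: 0.77865/0.0833333 → 9 → j, 0.35765/0.0416667 → 8 → i; chars ji.
Extended square: 0.02865/0.00833333 → 3, 0.02432/0.00416667 → 5; chars 35.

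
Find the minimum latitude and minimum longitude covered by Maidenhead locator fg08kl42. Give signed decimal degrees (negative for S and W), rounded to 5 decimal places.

Field F=5, G=6: +5·20° lon, +6·10° lat → SW at lon -80°, lat -30°.
Square 0, 8: +0·2° lon, +8·1° lat → SW at lon -80°, lat -22°.
Subsquare k=10, l=11: +10·0.0833333° lon, +11·0.0416667° lat → SW at lon -79.1667°, lat -21.5417°.
Extended square 4, 2: +4·0.00833333° lon, +2·0.00416667° lat → SW at lon -79.1333°, lat -21.5333°.
latitude -21.53333, longitude -79.13333.

-21.53333, -79.13333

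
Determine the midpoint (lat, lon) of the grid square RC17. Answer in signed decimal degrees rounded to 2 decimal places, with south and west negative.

Field R=17, C=2: +17·20° lon, +2·10° lat → SW at lon 160°, lat -70°.
Square 1, 7: +1·2° lon, +7·1° lat → SW at lon 162°, lat -63°.
Cell spans 2° lon × 1° lat. Centre is SW corner plus half of each.
latitude -62.50, longitude 163.00.

-62.50, 163.00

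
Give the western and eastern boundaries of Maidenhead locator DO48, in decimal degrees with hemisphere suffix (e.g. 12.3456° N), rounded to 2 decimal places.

Field D=3, O=14: +3·20° lon, +14·10° lat → SW at lon -120°, lat 50°.
Square 4, 8: +4·2° lon, +8·1° lat → SW at lon -112°, lat 58°.
Cell spans 2° lon × 1° lat.
west 112.00° W, east 110.00° W.

112.00° W, 110.00° W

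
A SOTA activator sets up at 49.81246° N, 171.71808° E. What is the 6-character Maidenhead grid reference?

RN59ut

Add 180° to longitude and 90° to latitude: 351.7181, 139.8125.
Field: lon ⌊351.7181/20⌋ = 17 → R; lat ⌊139.8125/10⌋ = 13 → N.
Square: lon ⌊11.7181/2⌋ = 5; lat ⌊9.8125/1⌋ = 9.
Subsquare: lon ⌊1.7181/0.0833333⌋ = 20 → u; lat ⌊0.8125/0.0416667⌋ = 19 → t.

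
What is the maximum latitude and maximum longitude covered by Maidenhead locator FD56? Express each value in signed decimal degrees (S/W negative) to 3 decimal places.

-53.000, -68.000

Field F=5, D=3: +5·20° lon, +3·10° lat → SW at lon -80°, lat -60°.
Square 5, 6: +5·2° lon, +6·1° lat → SW at lon -70°, lat -54°.
Cell spans 2° lon × 1° lat. NE corner is SW corner plus one full cell.
latitude -53.000, longitude -68.000.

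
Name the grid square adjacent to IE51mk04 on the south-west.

IE51lk93

Longitude extended square 0; −1 → -1, wraps to 9, carry into subsquare.
Longitude subsquare m = 12; −1 → 11 = l.
Latitude extended square 4; −1 → 3.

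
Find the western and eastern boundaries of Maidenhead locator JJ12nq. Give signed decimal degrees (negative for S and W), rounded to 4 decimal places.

3.0833, 3.1667

Field J=9, J=9: +9·20° lon, +9·10° lat → SW at lon 0°, lat 0°.
Square 1, 2: +1·2° lon, +2·1° lat → SW at lon 2°, lat 2°.
Subsquare n=13, q=16: +13·0.0833333° lon, +16·0.0416667° lat → SW at lon 3.08333°, lat 2.66667°.
Cell spans 0.0833333° lon × 0.0416667° lat.
west 3.0833, east 3.1667.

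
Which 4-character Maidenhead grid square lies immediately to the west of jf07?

Longitude square 0; −1 → -1, wraps to 9, carry into field.
Longitude field J = 9; −1 → 8 = I.
The latitude characters are unchanged.

IF97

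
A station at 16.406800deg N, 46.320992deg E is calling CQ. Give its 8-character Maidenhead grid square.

Add 180° to longitude and 90° to latitude: 226.32099, 106.40680.
Field (20°×10°, letters A–R): 226.32099/20 → 11 → L, 106.40680/10 → 10 → K; chars LK.
Square (2°×1°, digits 0–9): 6.32099/2 → 3, 6.40680/1 → 6; chars 36.
Subsquare (5′×2.5′, letters a–x): 0.32099/0.0833333 → 3 → d, 0.40680/0.0416667 → 9 → j; chars dj.
Extended square (30″×15″, digits 0–9): 0.07099/0.00833333 → 8, 0.03180/0.00416667 → 7; chars 87.

LK36dj87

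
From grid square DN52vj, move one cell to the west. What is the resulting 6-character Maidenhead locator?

Longitude subsquare v = 21; −1 → 20 = u.
The latitude characters are unchanged.

DN52uj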